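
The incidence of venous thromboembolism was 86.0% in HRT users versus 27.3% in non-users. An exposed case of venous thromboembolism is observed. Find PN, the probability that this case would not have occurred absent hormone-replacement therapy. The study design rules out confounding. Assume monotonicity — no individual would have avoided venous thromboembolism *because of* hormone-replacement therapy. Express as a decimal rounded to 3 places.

p₁ = 0.86, p₀ = 0.273.
Under exogeneity and monotonicity, PN = (p₁ − p₀) / p₁.
PN = (0.86 − 0.273) / 0.86 = 0.587 / 0.86 ≈ 0.6826

PN ≈ 0.683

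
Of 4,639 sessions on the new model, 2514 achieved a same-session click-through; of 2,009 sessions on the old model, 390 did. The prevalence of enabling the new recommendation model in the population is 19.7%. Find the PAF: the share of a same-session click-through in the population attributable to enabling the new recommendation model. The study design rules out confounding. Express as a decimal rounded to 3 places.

PAF ≈ 0.261

p₁ = P(outcome | exposed) = 2514/4639 = 0.54193
p₀ = P(outcome | unexposed) = 390/2009 = 0.19413
Overall risk P(Y=1) = π·p₁ + (1−π)·p₀ = 0.197×0.54193 + 0.803×0.19413 = 0.26264.
Under exogeneity, PAF = [P(Y=1) − p₀] / P(Y=1).
PAF = (0.26264 − 0.19413) / 0.26264 ≈ 0.2609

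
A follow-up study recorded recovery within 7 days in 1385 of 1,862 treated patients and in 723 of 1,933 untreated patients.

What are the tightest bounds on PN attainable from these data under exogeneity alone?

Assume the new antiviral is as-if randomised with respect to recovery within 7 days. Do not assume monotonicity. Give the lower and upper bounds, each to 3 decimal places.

p₁ = P(outcome | exposed) = 1385/1862 = 0.74382
p₀ = P(outcome | unexposed) = 723/1933 = 0.37403
Under exogeneity alone the bounds on PN are max{0,(p₁−p₀)/p₁} ≤ PN ≤ min{1,(1−p₀)/p₁}.
  lower = (p₁ − p₀)/p₁ = 0.36979 / 0.74382 ≈ 0.4972
  upper = min{1, (1 − p₀)/p₁} = 0.62597 / 0.74382 ≈ 0.8416

0.497 ≤ PN ≤ 0.842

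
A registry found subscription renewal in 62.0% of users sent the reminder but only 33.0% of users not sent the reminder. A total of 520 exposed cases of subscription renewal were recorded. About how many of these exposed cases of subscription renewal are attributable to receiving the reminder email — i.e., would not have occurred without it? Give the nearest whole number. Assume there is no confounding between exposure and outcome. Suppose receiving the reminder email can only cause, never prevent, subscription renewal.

about 243 cases

p₁ = 0.62, p₀ = 0.33.
PN = (p₁ − p₀)/p₁ = (0.62 − 0.33) / 0.62 ≈ 0.46774.
Attributable cases ≈ PN × (exposed cases) = 0.46774 × 520 ≈ 243.23.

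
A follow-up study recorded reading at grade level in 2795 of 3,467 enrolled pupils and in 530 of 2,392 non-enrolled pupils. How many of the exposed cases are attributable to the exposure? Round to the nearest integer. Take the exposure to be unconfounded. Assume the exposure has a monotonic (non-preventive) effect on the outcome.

p₁ = P(outcome | exposed) = 2795/3467 = 0.80617
p₀ = P(outcome | unexposed) = 530/2392 = 0.22157
PN = (p₁ − p₀)/p₁ = (0.80617 − 0.22157) / 0.80617 ≈ 0.72516.
Attributable cases ≈ PN × (exposed cases) = 0.72516 × 2795 ≈ 2026.81.

about 2027 cases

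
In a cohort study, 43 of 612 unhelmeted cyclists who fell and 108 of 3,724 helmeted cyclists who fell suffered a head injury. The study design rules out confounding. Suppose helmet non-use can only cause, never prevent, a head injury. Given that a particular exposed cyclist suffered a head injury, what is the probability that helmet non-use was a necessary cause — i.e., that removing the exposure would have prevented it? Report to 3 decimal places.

PN ≈ 0.587

p₁ = P(outcome | exposed) = 43/612 = 0.070261
p₀ = P(outcome | unexposed) = 108/3724 = 0.029001
Under exogeneity and monotonicity, PN = (p₁ − p₀) / p₁.
PN = (0.070261 − 0.029001) / 0.070261 = 0.04126 / 0.070261 ≈ 0.5872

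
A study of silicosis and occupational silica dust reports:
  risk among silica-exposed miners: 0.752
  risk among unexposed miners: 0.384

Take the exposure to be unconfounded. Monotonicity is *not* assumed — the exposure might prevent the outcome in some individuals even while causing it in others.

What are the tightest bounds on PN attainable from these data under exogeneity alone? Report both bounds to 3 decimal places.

0.489 ≤ PN ≤ 0.819

Let p₁ = 0.752, p₀ = 0.384.
Under exogeneity alone the bounds on PN are max{0,(p₁−p₀)/p₁} ≤ PN ≤ min{1,(1−p₀)/p₁}.
  lower = (p₁ − p₀)/p₁ = 0.368 / 0.752 ≈ 0.4894
  upper = min{1, (1 − p₀)/p₁} = 0.616 / 0.752 ≈ 0.8191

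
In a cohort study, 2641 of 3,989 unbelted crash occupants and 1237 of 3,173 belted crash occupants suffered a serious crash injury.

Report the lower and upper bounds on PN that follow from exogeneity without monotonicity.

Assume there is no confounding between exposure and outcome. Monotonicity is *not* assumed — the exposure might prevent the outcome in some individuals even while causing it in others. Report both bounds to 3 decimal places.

p₁ = P(outcome | exposed) = 2641/3989 = 0.66207
p₀ = P(outcome | unexposed) = 1237/3173 = 0.38985
Under exogeneity alone the bounds on PN are max{0,(p₁−p₀)/p₁} ≤ PN ≤ min{1,(1−p₀)/p₁}.
  lower = (p₁ − p₀)/p₁ = 0.27222 / 0.66207 ≈ 0.4112
  upper = min{1, (1 − p₀)/p₁} = 0.61015 / 0.66207 ≈ 0.9216

0.411 ≤ PN ≤ 0.922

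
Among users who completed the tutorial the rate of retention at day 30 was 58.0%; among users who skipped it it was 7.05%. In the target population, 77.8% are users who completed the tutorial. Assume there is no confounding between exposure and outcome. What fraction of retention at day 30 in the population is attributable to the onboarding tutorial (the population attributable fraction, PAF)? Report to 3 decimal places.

p₁ = 0.58, p₀ = 0.0705.
Overall risk P(Y=1) = π·p₁ + (1−π)·p₀ = 0.778×0.58 + 0.222×0.0705 = 0.46689.
Under exogeneity, PAF = [P(Y=1) − p₀] / P(Y=1).
PAF = (0.46689 − 0.0705) / 0.46689 ≈ 0.8490

PAF ≈ 0.849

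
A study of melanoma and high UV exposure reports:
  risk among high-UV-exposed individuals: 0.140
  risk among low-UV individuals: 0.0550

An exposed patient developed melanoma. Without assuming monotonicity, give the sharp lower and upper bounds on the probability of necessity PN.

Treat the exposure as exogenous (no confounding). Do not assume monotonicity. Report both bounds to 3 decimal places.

0.607 ≤ PN ≤ 1.000

Let p₁ = 0.14, p₀ = 0.055.
Under exogeneity alone the bounds on PN are max{0,(p₁−p₀)/p₁} ≤ PN ≤ min{1,(1−p₀)/p₁}.
  lower = (p₁ − p₀)/p₁ = 0.085 / 0.14 ≈ 0.6071
  upper = min{1, (1 − p₀)/p₁} = 0.945 / 0.14 ≈ 6.7500 → capped at 1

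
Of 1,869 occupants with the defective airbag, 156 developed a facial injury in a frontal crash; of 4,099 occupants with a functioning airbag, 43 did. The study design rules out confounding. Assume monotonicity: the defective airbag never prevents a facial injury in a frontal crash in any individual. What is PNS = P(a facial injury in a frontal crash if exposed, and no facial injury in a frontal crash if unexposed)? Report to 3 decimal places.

p₁ = P(outcome | exposed) = 156/1869 = 0.083467
p₀ = P(outcome | unexposed) = 43/4099 = 0.01049
Under exogeneity and monotonicity, PNS = p₁ − p₀.
PNS = 0.083467 − 0.01049 = 0.072977

PNS ≈ 0.073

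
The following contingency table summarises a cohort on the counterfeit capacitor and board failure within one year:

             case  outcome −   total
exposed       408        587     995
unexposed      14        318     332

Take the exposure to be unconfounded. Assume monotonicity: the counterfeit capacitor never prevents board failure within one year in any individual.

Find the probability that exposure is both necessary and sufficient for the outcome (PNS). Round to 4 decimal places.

PNS ≈ 0.3679

p₁ = P(outcome | exposed) = 408/995 = 0.41005
p₀ = P(outcome | unexposed) = 14/332 = 0.042169
Under exogeneity and monotonicity, PNS = p₁ − p₀.
PNS = 0.41005 − 0.042169 = 0.36788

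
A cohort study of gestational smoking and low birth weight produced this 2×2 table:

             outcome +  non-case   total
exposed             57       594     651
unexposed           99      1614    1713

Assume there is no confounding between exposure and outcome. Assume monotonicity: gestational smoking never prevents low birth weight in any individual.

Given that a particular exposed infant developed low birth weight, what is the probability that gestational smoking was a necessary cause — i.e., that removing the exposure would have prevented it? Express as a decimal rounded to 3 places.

PN ≈ 0.340

p₁ = P(outcome | exposed) = 57/651 = 0.087558
p₀ = P(outcome | unexposed) = 99/1713 = 0.057793
Under exogeneity and monotonicity, PN = (p₁ − p₀)/p₁.
PN = (0.087558 − 0.057793) / 0.087558 ≈ 0.3399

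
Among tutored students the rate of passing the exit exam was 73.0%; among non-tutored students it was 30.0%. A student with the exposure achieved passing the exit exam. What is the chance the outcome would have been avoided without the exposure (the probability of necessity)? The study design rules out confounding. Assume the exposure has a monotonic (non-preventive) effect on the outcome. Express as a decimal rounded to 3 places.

p₁ = 0.73, p₀ = 0.3.
Under exogeneity and monotonicity, PN = (p₁ − p₀) / p₁.
PN = (0.73 − 0.3) / 0.73 = 0.43 / 0.73 ≈ 0.5890

PN ≈ 0.589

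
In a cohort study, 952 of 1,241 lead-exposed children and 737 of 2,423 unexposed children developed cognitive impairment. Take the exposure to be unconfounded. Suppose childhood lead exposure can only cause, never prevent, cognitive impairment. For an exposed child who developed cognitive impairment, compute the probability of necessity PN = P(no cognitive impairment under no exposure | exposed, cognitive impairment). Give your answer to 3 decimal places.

p₁ = P(outcome | exposed) = 952/1241 = 0.76712
p₀ = P(outcome | unexposed) = 737/2423 = 0.30417
Under exogeneity and monotonicity, PN = (p₁ − p₀) / p₁.
PN = (0.76712 − 0.30417) / 0.76712 = 0.46295 / 0.76712 ≈ 0.6035

PN ≈ 0.603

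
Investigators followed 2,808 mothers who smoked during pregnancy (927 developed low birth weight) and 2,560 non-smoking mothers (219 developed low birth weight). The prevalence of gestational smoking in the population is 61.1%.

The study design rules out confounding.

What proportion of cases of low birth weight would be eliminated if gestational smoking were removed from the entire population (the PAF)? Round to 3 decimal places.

p₁ = P(outcome | exposed) = 927/2808 = 0.33013
p₀ = P(outcome | unexposed) = 219/2560 = 0.085547
Overall risk P(Y=1) = π·p₁ + (1−π)·p₀ = 0.611×0.33013 + 0.389×0.085547 = 0.23499.
Under exogeneity, PAF = [P(Y=1) − p₀] / P(Y=1).
PAF = (0.23499 − 0.085547) / 0.23499 ≈ 0.6359

PAF ≈ 0.636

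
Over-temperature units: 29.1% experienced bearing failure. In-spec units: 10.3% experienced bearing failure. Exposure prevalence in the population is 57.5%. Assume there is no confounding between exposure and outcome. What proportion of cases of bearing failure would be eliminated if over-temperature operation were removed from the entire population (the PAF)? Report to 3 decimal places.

p₁ = 0.291, p₀ = 0.103.
Overall risk P(Y=1) = π·p₁ + (1−π)·p₀ = 0.575×0.291 + 0.425×0.103 = 0.2111.
Under exogeneity, PAF = [P(Y=1) − p₀] / P(Y=1).
PAF = (0.2111 − 0.103) / 0.2111 ≈ 0.5121

PAF ≈ 0.512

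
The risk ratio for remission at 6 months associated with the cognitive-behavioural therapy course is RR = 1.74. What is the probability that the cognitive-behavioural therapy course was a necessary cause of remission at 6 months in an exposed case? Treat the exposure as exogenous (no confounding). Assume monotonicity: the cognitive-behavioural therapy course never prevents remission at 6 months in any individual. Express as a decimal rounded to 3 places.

Under exogeneity and monotonicity, PN = (RR − 1) / RR = 1 − 1/RR.
PN = (1.74 − 1) / 1.74 = 0.74 / 1.74 ≈ 0.4253

PN ≈ 0.425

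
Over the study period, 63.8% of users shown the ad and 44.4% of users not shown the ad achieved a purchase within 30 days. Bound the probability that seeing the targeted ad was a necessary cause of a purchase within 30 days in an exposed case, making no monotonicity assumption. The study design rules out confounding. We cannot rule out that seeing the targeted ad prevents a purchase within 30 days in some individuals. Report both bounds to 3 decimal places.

p₁ = 0.638, p₀ = 0.444.
Under exogeneity alone the bounds on PN are max{0,(p₁−p₀)/p₁} ≤ PN ≤ min{1,(1−p₀)/p₁}.
  lower = (p₁ − p₀)/p₁ = 0.194 / 0.638 ≈ 0.3041
  upper = min{1, (1 − p₀)/p₁} = 0.556 / 0.638 ≈ 0.8715

0.304 ≤ PN ≤ 0.871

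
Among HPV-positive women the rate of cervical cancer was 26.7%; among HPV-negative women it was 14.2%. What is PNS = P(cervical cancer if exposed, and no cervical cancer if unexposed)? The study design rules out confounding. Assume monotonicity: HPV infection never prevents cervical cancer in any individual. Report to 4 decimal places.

PNS ≈ 0.1250

p₁ = 0.267, p₀ = 0.142.
Under exogeneity and monotonicity, PNS = p₁ − p₀.
PNS = 0.267 − 0.142 = 0.125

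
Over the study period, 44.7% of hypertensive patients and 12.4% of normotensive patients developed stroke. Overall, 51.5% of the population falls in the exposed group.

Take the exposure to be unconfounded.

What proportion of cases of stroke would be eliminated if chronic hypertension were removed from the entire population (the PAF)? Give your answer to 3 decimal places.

p₁ = 0.447, p₀ = 0.124.
Overall risk P(Y=1) = π·p₁ + (1−π)·p₀ = 0.515×0.447 + 0.485×0.124 = 0.29035.
Under exogeneity, PAF = [P(Y=1) − p₀] / P(Y=1).
PAF = (0.29035 − 0.124) / 0.29035 ≈ 0.5729

PAF ≈ 0.573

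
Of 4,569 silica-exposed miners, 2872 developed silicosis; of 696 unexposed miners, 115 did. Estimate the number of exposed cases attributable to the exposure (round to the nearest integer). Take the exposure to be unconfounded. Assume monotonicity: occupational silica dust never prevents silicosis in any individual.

p₁ = P(outcome | exposed) = 2872/4569 = 0.62858
p₀ = P(outcome | unexposed) = 115/696 = 0.16523
PN = (p₁ − p₀)/p₁ = (0.62858 − 0.16523) / 0.62858 ≈ 0.73714.
Attributable cases ≈ PN × (exposed cases) = 0.73714 × 2872 ≈ 2117.06.

about 2117 cases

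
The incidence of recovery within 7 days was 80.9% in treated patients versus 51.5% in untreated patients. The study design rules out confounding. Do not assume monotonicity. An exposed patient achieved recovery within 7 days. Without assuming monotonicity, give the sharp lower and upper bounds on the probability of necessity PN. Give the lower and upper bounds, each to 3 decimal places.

p₁ = 0.809, p₀ = 0.515.
Under exogeneity alone the bounds on PN are max{0,(p₁−p₀)/p₁} ≤ PN ≤ min{1,(1−p₀)/p₁}.
  lower = (p₁ − p₀)/p₁ = 0.294 / 0.809 ≈ 0.3634
  upper = min{1, (1 − p₀)/p₁} = 0.485 / 0.809 ≈ 0.5995

0.363 ≤ PN ≤ 0.600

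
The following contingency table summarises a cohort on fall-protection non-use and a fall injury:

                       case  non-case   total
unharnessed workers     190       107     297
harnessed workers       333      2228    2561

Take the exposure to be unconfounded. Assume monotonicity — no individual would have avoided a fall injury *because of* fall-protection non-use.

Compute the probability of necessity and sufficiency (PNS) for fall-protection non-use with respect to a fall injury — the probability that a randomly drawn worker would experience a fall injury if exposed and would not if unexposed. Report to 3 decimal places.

PNS ≈ 0.510

p₁ = P(outcome | exposed) = 190/297 = 0.63973
p₀ = P(outcome | unexposed) = 333/2561 = 0.13003
Under exogeneity and monotonicity, PNS = p₁ − p₀.
PNS = 0.63973 − 0.13003 = 0.5097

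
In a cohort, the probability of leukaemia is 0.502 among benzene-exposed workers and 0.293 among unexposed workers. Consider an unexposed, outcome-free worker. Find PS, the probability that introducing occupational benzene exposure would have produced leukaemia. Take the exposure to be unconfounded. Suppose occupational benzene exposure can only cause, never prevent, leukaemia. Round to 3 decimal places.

PS ≈ 0.296

Let p₁ = 0.502, p₀ = 0.293.
Under exogeneity and monotonicity, PS = (p₁ − p₀) / (1 − p₀).
PS = (0.502 − 0.293) / (1 − 0.293) = 0.209 / 0.707 ≈ 0.2956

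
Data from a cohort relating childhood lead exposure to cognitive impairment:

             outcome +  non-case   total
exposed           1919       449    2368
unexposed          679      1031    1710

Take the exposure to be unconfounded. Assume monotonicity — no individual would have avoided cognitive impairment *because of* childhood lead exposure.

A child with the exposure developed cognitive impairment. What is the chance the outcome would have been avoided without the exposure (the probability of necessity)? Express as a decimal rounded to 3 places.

p₁ = P(outcome | exposed) = 1919/2368 = 0.81039
p₀ = P(outcome | unexposed) = 679/1710 = 0.39708
Under exogeneity and monotonicity, PN = (p₁ − p₀) / p₁.
PN = (0.81039 − 0.39708) / 0.81039 = 0.41331 / 0.81039 ≈ 0.5100

PN ≈ 0.510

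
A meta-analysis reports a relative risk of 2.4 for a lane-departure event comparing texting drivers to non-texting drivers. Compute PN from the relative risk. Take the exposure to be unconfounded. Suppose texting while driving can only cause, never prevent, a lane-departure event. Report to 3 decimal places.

PN ≈ 0.583

Under exogeneity and monotonicity, PN = (RR − 1) / RR = 1 − 1/RR.
PN = (2.4 − 1) / 2.4 = 1.4 / 2.4 ≈ 0.5833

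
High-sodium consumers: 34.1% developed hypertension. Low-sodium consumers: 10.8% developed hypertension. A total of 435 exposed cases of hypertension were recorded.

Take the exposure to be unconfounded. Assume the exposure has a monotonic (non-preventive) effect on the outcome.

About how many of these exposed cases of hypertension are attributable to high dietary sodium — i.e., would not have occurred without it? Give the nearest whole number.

about 297 cases

p₁ = 0.341, p₀ = 0.108.
PN = (p₁ − p₀)/p₁ = (0.341 − 0.108) / 0.341 ≈ 0.68328.
Attributable cases ≈ PN × (exposed cases) = 0.68328 × 435 ≈ 297.23.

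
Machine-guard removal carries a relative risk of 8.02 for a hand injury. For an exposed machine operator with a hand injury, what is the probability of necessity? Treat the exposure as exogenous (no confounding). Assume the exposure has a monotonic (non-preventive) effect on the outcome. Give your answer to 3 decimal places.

PN ≈ 0.875

Under exogeneity and monotonicity, PN = (RR − 1) / RR = 1 − 1/RR.
PN = (8.02 − 1) / 8.02 = 7.02 / 8.02 ≈ 0.8753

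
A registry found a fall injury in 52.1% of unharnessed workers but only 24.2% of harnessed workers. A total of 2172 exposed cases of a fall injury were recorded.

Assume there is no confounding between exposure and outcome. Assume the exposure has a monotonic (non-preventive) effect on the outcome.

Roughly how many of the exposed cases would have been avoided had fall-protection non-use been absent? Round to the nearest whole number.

p₁ = 0.521, p₀ = 0.242.
PN = (p₁ − p₀)/p₁ = (0.521 − 0.242) / 0.521 ≈ 0.53551.
Attributable cases ≈ PN × (exposed cases) = 0.53551 × 2172 ≈ 1163.12.

about 1163 cases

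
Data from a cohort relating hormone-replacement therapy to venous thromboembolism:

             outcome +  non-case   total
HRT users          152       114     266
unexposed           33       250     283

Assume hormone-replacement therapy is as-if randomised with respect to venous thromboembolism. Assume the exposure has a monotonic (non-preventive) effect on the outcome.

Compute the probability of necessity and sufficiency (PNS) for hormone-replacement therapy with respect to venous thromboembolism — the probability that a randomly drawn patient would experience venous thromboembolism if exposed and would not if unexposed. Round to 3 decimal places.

PNS ≈ 0.455

p₁ = P(outcome | exposed) = 152/266 = 0.57143
p₀ = P(outcome | unexposed) = 33/283 = 0.11661
Under exogeneity and monotonicity, PNS = p₁ − p₀.
PNS = 0.57143 − 0.11661 = 0.45482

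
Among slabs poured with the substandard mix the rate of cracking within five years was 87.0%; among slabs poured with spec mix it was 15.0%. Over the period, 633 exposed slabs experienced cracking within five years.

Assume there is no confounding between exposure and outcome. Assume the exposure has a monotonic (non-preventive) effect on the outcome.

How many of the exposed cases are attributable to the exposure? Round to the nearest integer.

p₁ = 0.87, p₀ = 0.15.
PN = (p₁ − p₀)/p₁ = (0.87 − 0.15) / 0.87 ≈ 0.82759.
Attributable cases ≈ PN × (exposed cases) = 0.82759 × 633 ≈ 523.86.

about 524 cases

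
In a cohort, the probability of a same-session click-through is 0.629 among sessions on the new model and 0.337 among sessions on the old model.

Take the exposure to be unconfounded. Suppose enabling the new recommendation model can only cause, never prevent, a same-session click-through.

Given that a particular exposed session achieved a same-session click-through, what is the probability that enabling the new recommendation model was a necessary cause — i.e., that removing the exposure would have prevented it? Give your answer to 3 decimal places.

PN ≈ 0.464

Let p₁ = 0.629, p₀ = 0.337.
Under exogeneity and monotonicity, PN = (p₁ − p₀) / p₁.
PN = (0.629 − 0.337) / 0.629 = 0.292 / 0.629 ≈ 0.4642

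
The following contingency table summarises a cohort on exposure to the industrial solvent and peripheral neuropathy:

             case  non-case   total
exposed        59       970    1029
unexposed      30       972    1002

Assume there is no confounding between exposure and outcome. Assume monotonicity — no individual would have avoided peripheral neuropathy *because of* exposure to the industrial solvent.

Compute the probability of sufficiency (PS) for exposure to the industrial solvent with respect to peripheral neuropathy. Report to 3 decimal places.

p₁ = P(outcome | exposed) = 59/1029 = 0.057337
p₀ = P(outcome | unexposed) = 30/1002 = 0.02994
Under exogeneity and monotonicity, PS = (p₁ − p₀) / (1 − p₀).
PS = (0.057337 − 0.02994) / (1 − 0.02994) = 0.027397 / 0.97006 ≈ 0.0282

PS ≈ 0.028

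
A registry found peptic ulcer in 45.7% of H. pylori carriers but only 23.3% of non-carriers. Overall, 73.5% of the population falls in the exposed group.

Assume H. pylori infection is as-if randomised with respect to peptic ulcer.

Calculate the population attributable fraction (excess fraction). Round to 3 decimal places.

p₁ = 0.457, p₀ = 0.233.
Overall risk P(Y=1) = π·p₁ + (1−π)·p₀ = 0.735×0.457 + 0.265×0.233 = 0.39764.
Under exogeneity, PAF = [P(Y=1) − p₀] / P(Y=1).
PAF = (0.39764 − 0.233) / 0.39764 ≈ 0.4140

PAF ≈ 0.414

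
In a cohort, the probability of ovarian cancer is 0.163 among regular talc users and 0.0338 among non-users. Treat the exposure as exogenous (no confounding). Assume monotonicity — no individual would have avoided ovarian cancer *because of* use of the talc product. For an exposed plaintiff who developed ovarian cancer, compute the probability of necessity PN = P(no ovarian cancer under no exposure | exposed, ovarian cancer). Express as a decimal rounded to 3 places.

PN ≈ 0.793

Let p₁ = 0.163, p₀ = 0.0338.
Under exogeneity and monotonicity, PN = (p₁ − p₀) / p₁.
PN = (0.163 − 0.0338) / 0.163 = 0.1292 / 0.163 ≈ 0.7926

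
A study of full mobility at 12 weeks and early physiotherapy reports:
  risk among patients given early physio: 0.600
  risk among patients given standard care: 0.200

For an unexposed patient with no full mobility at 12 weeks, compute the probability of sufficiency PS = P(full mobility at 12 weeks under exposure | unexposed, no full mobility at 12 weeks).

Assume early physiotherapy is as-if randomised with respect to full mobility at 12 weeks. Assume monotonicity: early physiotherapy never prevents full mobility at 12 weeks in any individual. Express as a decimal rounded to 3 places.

Let p₁ = 0.6, p₀ = 0.2.
Under exogeneity and monotonicity, PS = (p₁ − p₀) / (1 − p₀).
PS = (0.6 − 0.2) / (1 − 0.2) = 0.4 / 0.8 ≈ 0.5000

PS ≈ 0.500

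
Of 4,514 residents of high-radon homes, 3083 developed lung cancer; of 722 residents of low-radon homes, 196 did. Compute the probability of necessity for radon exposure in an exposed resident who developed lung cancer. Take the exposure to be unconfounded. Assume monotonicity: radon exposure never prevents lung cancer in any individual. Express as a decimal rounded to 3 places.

p₁ = P(outcome | exposed) = 3083/4514 = 0.68299
p₀ = P(outcome | unexposed) = 196/722 = 0.27147
Under exogeneity and monotonicity, PN = (p₁ − p₀) / p₁.
PN = (0.68299 − 0.27147) / 0.68299 = 0.41152 / 0.68299 ≈ 0.6025

PN ≈ 0.603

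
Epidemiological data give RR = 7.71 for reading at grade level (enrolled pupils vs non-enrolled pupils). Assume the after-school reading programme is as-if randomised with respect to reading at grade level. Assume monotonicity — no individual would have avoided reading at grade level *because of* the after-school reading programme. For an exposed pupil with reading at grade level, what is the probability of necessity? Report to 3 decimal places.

Under exogeneity and monotonicity, PN = (RR − 1) / RR = 1 − 1/RR.
PN = (7.71 − 1) / 7.71 = 6.71 / 7.71 ≈ 0.8703

PN ≈ 0.870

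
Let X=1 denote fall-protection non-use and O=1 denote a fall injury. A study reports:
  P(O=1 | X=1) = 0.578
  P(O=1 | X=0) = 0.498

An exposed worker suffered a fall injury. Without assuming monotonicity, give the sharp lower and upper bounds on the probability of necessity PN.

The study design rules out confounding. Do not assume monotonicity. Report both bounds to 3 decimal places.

0.138 ≤ PN ≤ 0.869

Let p₁ = 0.578, p₀ = 0.498.
Under exogeneity alone the bounds on PN are max{0,(p₁−p₀)/p₁} ≤ PN ≤ min{1,(1−p₀)/p₁}.
  lower = (p₁ − p₀)/p₁ = 0.08 / 0.578 ≈ 0.1384
  upper = min{1, (1 − p₀)/p₁} = 0.502 / 0.578 ≈ 0.8685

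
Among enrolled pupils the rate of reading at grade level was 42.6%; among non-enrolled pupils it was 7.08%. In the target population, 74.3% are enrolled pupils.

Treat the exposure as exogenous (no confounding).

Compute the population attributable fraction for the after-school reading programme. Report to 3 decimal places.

p₁ = 0.426, p₀ = 0.0708.
Overall risk P(Y=1) = π·p₁ + (1−π)·p₀ = 0.743×0.426 + 0.257×0.0708 = 0.33471.
Under exogeneity, PAF = [P(Y=1) − p₀] / P(Y=1).
PAF = (0.33471 − 0.0708) / 0.33471 ≈ 0.7885

PAF ≈ 0.788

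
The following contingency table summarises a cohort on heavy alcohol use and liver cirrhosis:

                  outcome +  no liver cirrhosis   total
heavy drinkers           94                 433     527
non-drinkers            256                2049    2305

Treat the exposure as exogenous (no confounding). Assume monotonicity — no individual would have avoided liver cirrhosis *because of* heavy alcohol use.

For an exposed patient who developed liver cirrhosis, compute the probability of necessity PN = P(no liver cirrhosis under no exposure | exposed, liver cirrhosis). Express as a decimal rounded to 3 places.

PN ≈ 0.377

p₁ = P(outcome | exposed) = 94/527 = 0.17837
p₀ = P(outcome | unexposed) = 256/2305 = 0.11106
Under exogeneity and monotonicity, PN = (p₁ − p₀)/p₁.
PN = (0.17837 − 0.11106) / 0.17837 ≈ 0.3773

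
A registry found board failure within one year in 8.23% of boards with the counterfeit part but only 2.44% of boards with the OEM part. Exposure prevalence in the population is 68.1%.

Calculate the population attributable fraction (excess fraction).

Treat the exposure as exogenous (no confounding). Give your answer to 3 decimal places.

p₁ = 0.0823, p₀ = 0.0244.
Overall risk P(Y=1) = π·p₁ + (1−π)·p₀ = 0.681×0.0823 + 0.319×0.0244 = 0.06383.
Under exogeneity, PAF = [P(Y=1) − p₀] / P(Y=1).
PAF = (0.06383 − 0.0244) / 0.06383 ≈ 0.6177

PAF ≈ 0.618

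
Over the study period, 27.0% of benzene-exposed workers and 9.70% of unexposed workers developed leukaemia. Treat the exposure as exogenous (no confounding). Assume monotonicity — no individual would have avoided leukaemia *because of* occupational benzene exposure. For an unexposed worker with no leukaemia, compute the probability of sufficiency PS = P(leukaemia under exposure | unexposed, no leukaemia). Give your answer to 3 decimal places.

p₁ = 0.27, p₀ = 0.097.
Under exogeneity and monotonicity, PS = (p₁ − p₀) / (1 − p₀).
PS = (0.27 − 0.097) / (1 − 0.097) = 0.173 / 0.903 ≈ 0.1916

PS ≈ 0.192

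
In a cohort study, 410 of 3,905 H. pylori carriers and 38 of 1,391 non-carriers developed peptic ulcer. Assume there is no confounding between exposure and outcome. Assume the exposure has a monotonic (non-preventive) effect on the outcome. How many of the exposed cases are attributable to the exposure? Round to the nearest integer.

about 303 cases

p₁ = P(outcome | exposed) = 410/3905 = 0.10499
p₀ = P(outcome | unexposed) = 38/1391 = 0.027318
PN = (p₁ − p₀)/p₁ = (0.10499 − 0.027318) / 0.10499 ≈ 0.73981.
Attributable cases ≈ PN × (exposed cases) = 0.73981 × 410 ≈ 303.32.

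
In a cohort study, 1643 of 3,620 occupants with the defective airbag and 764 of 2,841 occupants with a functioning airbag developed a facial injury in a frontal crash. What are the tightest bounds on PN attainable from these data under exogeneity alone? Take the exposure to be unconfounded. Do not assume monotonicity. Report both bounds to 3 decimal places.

0.407 ≤ PN ≤ 1.000

p₁ = P(outcome | exposed) = 1643/3620 = 0.45387
p₀ = P(outcome | unexposed) = 764/2841 = 0.26892
Under exogeneity alone the bounds on PN are max{0,(p₁−p₀)/p₁} ≤ PN ≤ min{1,(1−p₀)/p₁}.
  lower = (p₁ − p₀)/p₁ = 0.18495 / 0.45387 ≈ 0.4075
  upper = min{1, (1 − p₀)/p₁} = 0.73108 / 0.45387 ≈ 1.6108 → capped at 1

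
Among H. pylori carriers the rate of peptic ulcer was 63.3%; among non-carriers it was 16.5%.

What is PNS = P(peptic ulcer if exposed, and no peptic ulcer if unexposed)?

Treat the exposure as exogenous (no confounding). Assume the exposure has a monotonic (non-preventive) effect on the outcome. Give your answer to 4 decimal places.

PNS ≈ 0.4680

p₁ = 0.633, p₀ = 0.165.
Under exogeneity and monotonicity, PNS = p₁ − p₀.
PNS = 0.633 − 0.165 = 0.468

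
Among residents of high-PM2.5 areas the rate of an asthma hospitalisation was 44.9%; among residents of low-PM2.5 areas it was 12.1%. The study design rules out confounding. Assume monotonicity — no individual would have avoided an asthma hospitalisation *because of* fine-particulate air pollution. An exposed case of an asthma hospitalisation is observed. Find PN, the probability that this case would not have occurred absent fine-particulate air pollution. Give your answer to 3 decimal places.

p₁ = 0.449, p₀ = 0.121.
Under exogeneity and monotonicity, PN = (p₁ − p₀) / p₁.
PN = (0.449 − 0.121) / 0.449 = 0.328 / 0.449 ≈ 0.7305

PN ≈ 0.731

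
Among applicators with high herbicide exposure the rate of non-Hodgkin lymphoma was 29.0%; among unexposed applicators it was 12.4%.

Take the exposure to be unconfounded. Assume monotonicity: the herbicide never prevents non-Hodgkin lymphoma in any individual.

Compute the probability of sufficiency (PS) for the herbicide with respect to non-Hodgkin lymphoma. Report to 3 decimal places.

PS ≈ 0.189

p₁ = 0.29, p₀ = 0.124.
Under exogeneity and monotonicity, PS = (p₁ − p₀) / (1 − p₀).
PS = (0.29 − 0.124) / (1 − 0.124) = 0.166 / 0.876 ≈ 0.1895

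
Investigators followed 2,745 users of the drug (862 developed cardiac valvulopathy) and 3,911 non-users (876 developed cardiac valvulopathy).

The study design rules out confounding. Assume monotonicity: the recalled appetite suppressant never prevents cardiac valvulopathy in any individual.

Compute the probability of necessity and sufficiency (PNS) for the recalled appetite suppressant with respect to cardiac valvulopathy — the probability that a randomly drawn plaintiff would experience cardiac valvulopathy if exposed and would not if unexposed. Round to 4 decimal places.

p₁ = P(outcome | exposed) = 862/2745 = 0.31403
p₀ = P(outcome | unexposed) = 876/3911 = 0.22398
Under exogeneity and monotonicity, PNS = p₁ − p₀.
PNS = 0.31403 − 0.22398 = 0.090042

PNS ≈ 0.0900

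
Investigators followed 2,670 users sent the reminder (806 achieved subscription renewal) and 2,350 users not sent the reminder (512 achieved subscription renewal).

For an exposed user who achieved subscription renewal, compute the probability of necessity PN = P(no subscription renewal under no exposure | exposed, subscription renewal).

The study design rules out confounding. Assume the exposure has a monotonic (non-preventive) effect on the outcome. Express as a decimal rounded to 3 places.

p₁ = P(outcome | exposed) = 806/2670 = 0.30187
p₀ = P(outcome | unexposed) = 512/2350 = 0.21787
Under exogeneity and monotonicity, PN = (p₁ − p₀) / p₁.
PN = (0.30187 − 0.21787) / 0.30187 = 0.084 / 0.30187 ≈ 0.2783

PN ≈ 0.278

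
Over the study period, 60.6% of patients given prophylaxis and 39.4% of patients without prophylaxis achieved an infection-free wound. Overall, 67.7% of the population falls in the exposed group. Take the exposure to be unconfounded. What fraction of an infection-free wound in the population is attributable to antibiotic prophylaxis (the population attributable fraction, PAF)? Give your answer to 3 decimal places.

PAF ≈ 0.267

p₁ = 0.606, p₀ = 0.394.
Overall risk P(Y=1) = π·p₁ + (1−π)·p₀ = 0.677×0.606 + 0.323×0.394 = 0.53752.
Under exogeneity, PAF = [P(Y=1) − p₀] / P(Y=1).
PAF = (0.53752 − 0.394) / 0.53752 ≈ 0.2670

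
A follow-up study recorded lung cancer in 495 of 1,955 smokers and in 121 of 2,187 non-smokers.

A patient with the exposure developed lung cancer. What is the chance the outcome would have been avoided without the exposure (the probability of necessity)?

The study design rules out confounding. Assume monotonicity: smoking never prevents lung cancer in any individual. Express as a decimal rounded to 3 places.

p₁ = P(outcome | exposed) = 495/1955 = 0.2532
p₀ = P(outcome | unexposed) = 121/2187 = 0.055327
Under exogeneity and monotonicity, PN = (p₁ − p₀) / p₁.
PN = (0.2532 − 0.055327) / 0.2532 = 0.19787 / 0.2532 ≈ 0.7815

PN ≈ 0.781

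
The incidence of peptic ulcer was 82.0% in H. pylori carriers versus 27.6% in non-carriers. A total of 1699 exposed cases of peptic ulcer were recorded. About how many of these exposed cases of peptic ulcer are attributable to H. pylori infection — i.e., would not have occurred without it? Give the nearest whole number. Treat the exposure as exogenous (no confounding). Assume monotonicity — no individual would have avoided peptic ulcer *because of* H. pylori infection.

about 1127 cases

p₁ = 0.82, p₀ = 0.276.
PN = (p₁ − p₀)/p₁ = (0.82 − 0.276) / 0.82 ≈ 0.66341.
Attributable cases ≈ PN × (exposed cases) = 0.66341 × 1699 ≈ 1127.14.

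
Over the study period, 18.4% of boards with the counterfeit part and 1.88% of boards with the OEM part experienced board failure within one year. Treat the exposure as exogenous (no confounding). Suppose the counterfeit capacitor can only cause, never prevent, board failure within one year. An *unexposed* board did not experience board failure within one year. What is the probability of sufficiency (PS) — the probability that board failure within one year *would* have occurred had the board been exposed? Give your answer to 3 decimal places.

PS ≈ 0.168

p₁ = 0.184, p₀ = 0.0188.
Under exogeneity and monotonicity, PS = (p₁ − p₀) / (1 − p₀).
PS = (0.184 − 0.0188) / (1 − 0.0188) = 0.1652 / 0.9812 ≈ 0.1684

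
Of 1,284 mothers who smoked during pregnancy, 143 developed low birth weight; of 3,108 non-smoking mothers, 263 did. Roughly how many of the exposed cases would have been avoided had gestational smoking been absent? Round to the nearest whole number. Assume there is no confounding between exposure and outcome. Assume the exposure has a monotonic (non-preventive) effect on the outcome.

about 34 cases

p₁ = P(outcome | exposed) = 143/1284 = 0.11137
p₀ = P(outcome | unexposed) = 263/3108 = 0.08462
PN = (p₁ − p₀)/p₁ = (0.11137 − 0.08462) / 0.11137 ≈ 0.24019.
Attributable cases ≈ PN × (exposed cases) = 0.24019 × 143 ≈ 34.35.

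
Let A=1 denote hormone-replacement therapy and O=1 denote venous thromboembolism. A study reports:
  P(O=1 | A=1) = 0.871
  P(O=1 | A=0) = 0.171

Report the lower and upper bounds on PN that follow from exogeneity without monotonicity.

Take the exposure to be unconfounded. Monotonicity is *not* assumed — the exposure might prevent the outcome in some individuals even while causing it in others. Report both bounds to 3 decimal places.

Let p₁ = 0.871, p₀ = 0.171.
Under exogeneity alone the bounds on PN are max{0,(p₁−p₀)/p₁} ≤ PN ≤ min{1,(1−p₀)/p₁}.
  lower = (p₁ − p₀)/p₁ = 0.7 / 0.871 ≈ 0.8037
  upper = min{1, (1 − p₀)/p₁} = 0.829 / 0.871 ≈ 0.9518

0.804 ≤ PN ≤ 0.952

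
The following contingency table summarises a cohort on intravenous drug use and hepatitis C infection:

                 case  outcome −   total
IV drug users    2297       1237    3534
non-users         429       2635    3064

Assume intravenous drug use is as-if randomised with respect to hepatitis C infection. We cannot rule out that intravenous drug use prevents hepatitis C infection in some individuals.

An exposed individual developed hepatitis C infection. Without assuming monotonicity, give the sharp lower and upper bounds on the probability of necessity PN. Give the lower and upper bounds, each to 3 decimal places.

0.785 ≤ PN ≤ 1.000

p₁ = P(outcome | exposed) = 2297/3534 = 0.64997
p₀ = P(outcome | unexposed) = 429/3064 = 0.14001
Under exogeneity alone the bounds on PN are max{0,(p₁−p₀)/p₁} ≤ PN ≤ min{1,(1−p₀)/p₁}.
  lower = (p₁ − p₀)/p₁ = 0.50996 / 0.64997 ≈ 0.7846
  upper = min{1, (1 − p₀)/p₁} = 0.85999 / 0.64997 ≈ 1.3231 → capped at 1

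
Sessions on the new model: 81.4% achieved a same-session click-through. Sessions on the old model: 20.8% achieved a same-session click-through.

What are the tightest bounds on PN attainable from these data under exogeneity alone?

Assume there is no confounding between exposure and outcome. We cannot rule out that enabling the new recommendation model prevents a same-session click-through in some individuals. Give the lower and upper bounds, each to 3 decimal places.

0.744 ≤ PN ≤ 0.973

p₁ = 0.814, p₀ = 0.208.
Under exogeneity alone the bounds on PN are max{0,(p₁−p₀)/p₁} ≤ PN ≤ min{1,(1−p₀)/p₁}.
  lower = (p₁ − p₀)/p₁ = 0.606 / 0.814 ≈ 0.7445
  upper = min{1, (1 − p₀)/p₁} = 0.792 / 0.814 ≈ 0.9730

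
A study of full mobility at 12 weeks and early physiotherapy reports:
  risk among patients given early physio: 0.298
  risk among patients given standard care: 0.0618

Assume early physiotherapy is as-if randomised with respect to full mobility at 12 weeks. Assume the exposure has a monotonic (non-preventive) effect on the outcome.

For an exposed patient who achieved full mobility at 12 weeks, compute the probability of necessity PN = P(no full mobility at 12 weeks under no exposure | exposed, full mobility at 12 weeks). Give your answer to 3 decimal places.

PN ≈ 0.793

Let p₁ = 0.298, p₀ = 0.0618.
Under exogeneity and monotonicity, PN = (p₁ − p₀) / p₁.
PN = (0.298 − 0.0618) / 0.298 = 0.2362 / 0.298 ≈ 0.7926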